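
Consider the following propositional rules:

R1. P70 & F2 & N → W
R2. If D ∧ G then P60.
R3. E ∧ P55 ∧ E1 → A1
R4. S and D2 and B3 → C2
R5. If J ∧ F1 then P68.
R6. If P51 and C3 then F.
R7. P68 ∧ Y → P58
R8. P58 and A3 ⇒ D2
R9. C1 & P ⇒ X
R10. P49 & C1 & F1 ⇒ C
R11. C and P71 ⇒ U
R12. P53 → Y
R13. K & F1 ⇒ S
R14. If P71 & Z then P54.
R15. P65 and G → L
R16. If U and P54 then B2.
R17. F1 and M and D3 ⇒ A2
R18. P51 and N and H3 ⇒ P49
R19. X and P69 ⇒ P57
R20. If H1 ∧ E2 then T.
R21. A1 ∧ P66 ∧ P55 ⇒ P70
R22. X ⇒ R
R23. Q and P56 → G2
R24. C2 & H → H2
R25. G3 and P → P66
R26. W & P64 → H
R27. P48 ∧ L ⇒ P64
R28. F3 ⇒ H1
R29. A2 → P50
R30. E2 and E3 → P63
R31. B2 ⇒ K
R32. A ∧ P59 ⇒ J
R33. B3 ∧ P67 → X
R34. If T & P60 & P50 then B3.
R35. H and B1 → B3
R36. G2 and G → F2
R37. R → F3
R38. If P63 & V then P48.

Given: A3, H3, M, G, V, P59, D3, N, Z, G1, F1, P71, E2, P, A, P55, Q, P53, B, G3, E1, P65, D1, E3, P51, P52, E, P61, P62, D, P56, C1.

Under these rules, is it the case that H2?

P60  (by R2: D, G)
A1  (by R3: E, P55, E1)
X  (by R9: C1, P)
Y  (by R12: P53)
P54  (by R14: P71, Z)
L  (by R15: P65, G)
A2  (by R17: F1, M, D3)
P49  (by R18: P51, N, H3)
R  (by R22: X)
G2  (by R23: Q, P56)
P66  (by R25: G3, P)
P50  (by R29: A2)
P63  (by R30: E2, E3)
J  (by R32: A, P59)
F2  (by R36: G2, G)
F3  (by R37: R)
P48  (by R38: P63, V)
P68  (by R5: J, F1)
P58  (by R7: P68, Y)
D2  (by R8: P58, A3)
C  (by R10: P49, C1, F1)
U  (by R11: C, P71)
B2  (by R16: U, P54)
P70  (by R21: A1, P66, P55)
P64  (by R27: P48, L)
H1  (by R28: F3)
K  (by R31: B2)
W  (by R1: P70, F2, N)
S  (by R13: K, F1)
T  (by R20: H1, E2)
H  (by R26: W, P64)
B3  (by R34: T, P60, P50)
C2  (by R4: S, D2, B3)
H2  (by R24: C2, H)

Yes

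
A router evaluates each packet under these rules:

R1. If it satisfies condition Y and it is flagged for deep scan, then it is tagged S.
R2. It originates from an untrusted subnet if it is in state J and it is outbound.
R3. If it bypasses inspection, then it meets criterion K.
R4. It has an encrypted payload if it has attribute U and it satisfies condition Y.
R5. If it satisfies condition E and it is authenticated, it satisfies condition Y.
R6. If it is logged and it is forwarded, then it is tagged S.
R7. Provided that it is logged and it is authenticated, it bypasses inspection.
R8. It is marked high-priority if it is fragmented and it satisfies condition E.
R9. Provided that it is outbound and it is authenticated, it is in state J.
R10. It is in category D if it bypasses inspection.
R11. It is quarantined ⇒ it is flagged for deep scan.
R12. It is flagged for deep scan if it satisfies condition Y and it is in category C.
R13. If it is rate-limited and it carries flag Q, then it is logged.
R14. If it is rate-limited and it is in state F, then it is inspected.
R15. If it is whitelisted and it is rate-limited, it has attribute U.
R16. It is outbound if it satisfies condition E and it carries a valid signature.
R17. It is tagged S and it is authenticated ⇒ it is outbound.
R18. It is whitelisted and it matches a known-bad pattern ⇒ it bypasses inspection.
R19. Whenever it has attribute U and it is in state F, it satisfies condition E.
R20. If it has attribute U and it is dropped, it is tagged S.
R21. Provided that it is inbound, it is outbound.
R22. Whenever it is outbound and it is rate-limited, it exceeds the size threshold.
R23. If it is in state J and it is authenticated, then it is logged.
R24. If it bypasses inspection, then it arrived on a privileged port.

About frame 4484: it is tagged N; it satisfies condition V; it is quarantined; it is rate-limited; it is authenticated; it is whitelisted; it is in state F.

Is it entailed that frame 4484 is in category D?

By R11 (it is quarantined): it is flagged for deep scan.
By R15 (it is whitelisted, it is rate-limited): it has attribute U.
By R19 (it has attribute U, it is in state F): it satisfies condition E.
By R5 (it satisfies condition E, it is authenticated): it satisfies condition Y.
By R1 (it satisfies condition Y, it is flagged for deep scan): it is tagged S.
By R17 (it is tagged S, it is authenticated): it is outbound.
By R9 (it is outbound, it is authenticated): it is in state J.
By R23 (it is in state J, it is authenticated): it is logged.
By R7 (it is logged, it is authenticated): it bypasses inspection.
By R10 (it bypasses inspection): it is in category D.

Yes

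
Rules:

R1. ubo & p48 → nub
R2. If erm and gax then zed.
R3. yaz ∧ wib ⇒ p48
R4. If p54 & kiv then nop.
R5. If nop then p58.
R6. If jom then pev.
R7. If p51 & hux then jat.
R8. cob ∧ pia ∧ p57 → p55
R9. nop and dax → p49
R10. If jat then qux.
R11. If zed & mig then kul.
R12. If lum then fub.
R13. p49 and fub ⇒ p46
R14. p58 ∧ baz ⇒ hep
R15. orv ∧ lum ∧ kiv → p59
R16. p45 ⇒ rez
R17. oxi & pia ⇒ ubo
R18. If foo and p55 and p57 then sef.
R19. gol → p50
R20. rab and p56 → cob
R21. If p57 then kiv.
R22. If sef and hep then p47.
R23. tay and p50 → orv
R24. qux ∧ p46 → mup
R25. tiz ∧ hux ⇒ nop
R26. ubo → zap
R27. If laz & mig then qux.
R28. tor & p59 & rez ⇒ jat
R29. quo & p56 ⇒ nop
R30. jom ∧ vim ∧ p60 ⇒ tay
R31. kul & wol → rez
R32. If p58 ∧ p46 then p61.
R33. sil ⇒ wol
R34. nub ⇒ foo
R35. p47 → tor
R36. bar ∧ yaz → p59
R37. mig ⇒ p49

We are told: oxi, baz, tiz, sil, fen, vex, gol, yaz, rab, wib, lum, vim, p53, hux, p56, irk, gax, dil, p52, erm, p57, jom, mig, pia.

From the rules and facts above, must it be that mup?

Forward chaining from the given facts derives: zed, p48, pev, kul, fub, ubo, p50, cob, kiv, nop, zap, wol, p49, nub, p58, p55, p46, hep, rez, p61, foo, sef, p47, tor.
The only rule concluding mup is R24, which needs qux; that is never established.

No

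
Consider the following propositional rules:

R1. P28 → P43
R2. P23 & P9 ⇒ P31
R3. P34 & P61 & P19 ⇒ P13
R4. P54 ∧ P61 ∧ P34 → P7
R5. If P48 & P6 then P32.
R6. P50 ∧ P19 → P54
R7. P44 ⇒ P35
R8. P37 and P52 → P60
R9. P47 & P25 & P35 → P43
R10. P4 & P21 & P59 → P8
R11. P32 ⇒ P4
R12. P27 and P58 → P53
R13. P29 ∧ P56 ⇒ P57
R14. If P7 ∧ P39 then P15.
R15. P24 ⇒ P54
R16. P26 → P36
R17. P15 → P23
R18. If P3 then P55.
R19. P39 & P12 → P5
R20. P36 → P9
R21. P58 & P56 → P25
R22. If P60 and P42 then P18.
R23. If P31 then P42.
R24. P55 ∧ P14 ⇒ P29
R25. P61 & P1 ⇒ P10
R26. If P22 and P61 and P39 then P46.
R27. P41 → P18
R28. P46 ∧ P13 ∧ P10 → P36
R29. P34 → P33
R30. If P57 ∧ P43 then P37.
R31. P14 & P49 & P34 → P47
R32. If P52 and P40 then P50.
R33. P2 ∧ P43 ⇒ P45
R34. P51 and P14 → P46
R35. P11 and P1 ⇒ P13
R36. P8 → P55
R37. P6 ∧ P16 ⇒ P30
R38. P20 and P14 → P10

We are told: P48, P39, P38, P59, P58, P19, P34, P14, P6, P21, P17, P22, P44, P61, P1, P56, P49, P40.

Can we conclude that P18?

No

Forward chaining from the given facts derives: P13, P32, P35, P4, P25, P10, P46, P36, P33, P47, P43, P8, P9, P55, P29, P57, P37.
Rules concluding P18: R22 needs P60; R27 needs P41 — none of these are established.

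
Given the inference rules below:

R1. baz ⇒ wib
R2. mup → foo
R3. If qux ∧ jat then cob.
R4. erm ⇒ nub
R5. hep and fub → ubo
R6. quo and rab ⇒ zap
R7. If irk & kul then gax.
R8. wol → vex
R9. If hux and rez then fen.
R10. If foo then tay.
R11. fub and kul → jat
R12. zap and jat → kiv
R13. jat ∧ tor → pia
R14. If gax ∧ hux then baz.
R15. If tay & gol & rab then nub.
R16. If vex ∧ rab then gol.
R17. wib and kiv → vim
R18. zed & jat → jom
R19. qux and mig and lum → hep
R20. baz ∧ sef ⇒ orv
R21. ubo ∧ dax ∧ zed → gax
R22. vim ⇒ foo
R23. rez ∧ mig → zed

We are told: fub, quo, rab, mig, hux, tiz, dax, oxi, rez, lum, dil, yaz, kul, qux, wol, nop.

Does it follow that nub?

zap  (by R6: quo, rab)
vex  (by R8: wol)
jat  (by R11: fub, kul)
kiv  (by R12: zap, jat)
gol  (by R16: vex, rab)
hep  (by R19: qux, mig, lum)
zed  (by R23: rez, mig)
ubo  (by R5: hep, fub)
gax  (by R21: ubo, dax, zed)
baz  (by R14: gax, hux)
wib  (by R1: baz)
vim  (by R17: wib, kiv)
foo  (by R22: vim)
tay  (by R10: foo)
nub  (by R15: tay, gol, rab)

Yes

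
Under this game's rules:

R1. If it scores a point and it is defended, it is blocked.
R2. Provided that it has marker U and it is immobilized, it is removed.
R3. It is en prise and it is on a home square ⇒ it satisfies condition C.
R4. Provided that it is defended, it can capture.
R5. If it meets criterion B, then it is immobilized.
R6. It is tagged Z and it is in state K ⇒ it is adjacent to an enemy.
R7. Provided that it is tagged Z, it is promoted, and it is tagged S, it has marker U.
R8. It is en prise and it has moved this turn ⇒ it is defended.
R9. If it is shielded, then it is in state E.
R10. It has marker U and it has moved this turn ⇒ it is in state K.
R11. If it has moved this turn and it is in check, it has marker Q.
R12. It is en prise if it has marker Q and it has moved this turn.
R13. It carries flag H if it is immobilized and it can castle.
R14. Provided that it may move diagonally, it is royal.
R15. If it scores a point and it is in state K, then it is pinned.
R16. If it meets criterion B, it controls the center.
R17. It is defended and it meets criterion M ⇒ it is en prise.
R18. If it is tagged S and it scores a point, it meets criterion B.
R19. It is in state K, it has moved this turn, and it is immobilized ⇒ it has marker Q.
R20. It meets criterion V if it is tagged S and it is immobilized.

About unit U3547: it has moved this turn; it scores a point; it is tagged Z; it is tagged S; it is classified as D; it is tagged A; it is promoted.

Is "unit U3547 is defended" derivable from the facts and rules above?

By R7 (it is tagged Z, it is promoted, it is tagged S): it has marker U.
By R10 (it has marker U, it has moved this turn): it is in state K.
By R18 (it is tagged S, it scores a point): it meets criterion B.
By R5 (it meets criterion B): it is immobilized.
By R19 (it is in state K, it has moved this turn, it is immobilized): it has marker Q.
By R12 (it has marker Q, it has moved this turn): it is en prise.
By R8 (it is en prise, it has moved this turn): it is defended.

Yes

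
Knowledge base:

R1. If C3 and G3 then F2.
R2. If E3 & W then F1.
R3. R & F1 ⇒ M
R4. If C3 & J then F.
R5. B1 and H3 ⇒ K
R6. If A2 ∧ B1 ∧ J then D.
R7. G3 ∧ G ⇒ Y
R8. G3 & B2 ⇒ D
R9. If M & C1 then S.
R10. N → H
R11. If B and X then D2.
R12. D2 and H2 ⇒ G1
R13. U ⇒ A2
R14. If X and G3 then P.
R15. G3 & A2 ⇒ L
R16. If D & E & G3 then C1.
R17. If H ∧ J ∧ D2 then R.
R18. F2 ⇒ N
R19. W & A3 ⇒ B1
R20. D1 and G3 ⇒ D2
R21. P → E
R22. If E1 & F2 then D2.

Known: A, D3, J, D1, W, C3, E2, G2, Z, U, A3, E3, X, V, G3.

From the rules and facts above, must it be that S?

F2  (by R1: C3, G3)
F1  (by R2: E3, W)
A2  (by R13: U)
P  (by R14: X, G3)
N  (by R18: F2)
B1  (by R19: W, A3)
D2  (by R20: D1, G3)
E  (by R21: P)
D  (by R6: A2, B1, J)
H  (by R10: N)
C1  (by R16: D, E, G3)
R  (by R17: H, J, D2)
M  (by R3: R, F1)
S  (by R9: M, C1)

Yes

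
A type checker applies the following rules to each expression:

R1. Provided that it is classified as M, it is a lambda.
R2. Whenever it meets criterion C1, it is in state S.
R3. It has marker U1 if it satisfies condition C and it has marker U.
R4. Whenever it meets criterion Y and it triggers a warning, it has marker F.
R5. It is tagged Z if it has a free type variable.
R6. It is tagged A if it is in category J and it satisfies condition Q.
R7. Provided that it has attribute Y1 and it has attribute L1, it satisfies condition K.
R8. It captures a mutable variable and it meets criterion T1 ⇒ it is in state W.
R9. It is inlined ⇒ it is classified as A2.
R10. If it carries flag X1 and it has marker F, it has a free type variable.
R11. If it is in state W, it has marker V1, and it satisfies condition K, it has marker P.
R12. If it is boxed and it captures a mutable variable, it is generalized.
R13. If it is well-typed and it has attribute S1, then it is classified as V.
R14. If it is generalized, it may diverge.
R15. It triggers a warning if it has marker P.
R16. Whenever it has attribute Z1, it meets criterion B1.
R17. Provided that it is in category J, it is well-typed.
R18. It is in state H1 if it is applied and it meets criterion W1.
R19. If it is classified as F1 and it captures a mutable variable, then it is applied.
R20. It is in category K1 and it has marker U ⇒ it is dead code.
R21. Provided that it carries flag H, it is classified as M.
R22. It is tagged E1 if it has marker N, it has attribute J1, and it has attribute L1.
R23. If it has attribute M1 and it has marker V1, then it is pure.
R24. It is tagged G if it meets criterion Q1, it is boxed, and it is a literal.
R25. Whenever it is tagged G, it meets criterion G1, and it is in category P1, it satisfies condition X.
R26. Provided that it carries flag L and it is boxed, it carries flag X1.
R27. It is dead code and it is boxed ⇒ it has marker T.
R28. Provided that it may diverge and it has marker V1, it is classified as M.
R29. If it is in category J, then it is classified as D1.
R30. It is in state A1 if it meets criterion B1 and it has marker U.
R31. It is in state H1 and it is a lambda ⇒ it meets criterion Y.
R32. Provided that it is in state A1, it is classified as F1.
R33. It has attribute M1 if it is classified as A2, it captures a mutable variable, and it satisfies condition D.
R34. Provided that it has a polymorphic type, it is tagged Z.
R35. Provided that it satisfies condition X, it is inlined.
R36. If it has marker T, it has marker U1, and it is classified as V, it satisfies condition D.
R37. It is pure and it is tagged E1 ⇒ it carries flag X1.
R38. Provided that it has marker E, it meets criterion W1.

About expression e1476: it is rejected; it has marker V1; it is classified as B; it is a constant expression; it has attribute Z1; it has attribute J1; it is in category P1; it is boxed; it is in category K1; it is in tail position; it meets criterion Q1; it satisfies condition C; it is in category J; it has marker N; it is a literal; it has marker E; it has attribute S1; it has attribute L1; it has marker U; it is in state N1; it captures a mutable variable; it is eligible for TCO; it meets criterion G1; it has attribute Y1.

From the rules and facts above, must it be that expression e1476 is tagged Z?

Forward chaining from the given facts derives: has marker U1, satisfies condition K, is generalized, may diverge, meets criterion B1, is well-typed, is dead code, is tagged E1, is tagged G, satisfies condition X, has marker T, is classified as M, is classified as D1, is in state A1, is classified as F1, is inlined, meets criterion W1, is a lambda, is classified as A2, is classified as V, is applied, satisfies condition D, is in state H1, meets criterion Y, has attribute M1, is pure, carries flag X1.
Rules concluding "it is tagged Z": R5 needs "it has a free type variable"; R34 needs "it has a polymorphic type" — none of these are established.

No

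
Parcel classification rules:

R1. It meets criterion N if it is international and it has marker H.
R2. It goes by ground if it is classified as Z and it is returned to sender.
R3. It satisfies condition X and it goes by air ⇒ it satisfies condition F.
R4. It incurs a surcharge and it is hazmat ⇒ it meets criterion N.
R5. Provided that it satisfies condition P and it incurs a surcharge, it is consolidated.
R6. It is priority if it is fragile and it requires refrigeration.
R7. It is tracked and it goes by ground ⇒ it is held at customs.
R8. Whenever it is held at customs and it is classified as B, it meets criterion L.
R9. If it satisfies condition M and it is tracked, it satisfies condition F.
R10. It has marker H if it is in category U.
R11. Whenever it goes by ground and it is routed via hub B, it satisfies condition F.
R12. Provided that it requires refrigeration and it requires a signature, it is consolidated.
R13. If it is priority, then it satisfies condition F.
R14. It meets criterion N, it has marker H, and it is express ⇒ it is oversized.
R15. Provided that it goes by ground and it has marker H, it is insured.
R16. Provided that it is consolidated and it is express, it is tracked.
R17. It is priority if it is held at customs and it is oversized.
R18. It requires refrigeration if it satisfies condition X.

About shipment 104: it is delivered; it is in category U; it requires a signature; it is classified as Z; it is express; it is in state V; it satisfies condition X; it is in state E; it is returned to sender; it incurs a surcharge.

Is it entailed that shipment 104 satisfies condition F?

No

Forward chaining from the given facts derives: goes by ground, has marker H, is insured, requires refrigeration, is consolidated, is tracked, is held at customs.
Rules concluding "it satisfies condition F": R3 needs "it goes by air"; R9 needs "it satisfies condition M"; R11 needs "it is routed via hub B"; R13 needs "it is priority" — none of these are established.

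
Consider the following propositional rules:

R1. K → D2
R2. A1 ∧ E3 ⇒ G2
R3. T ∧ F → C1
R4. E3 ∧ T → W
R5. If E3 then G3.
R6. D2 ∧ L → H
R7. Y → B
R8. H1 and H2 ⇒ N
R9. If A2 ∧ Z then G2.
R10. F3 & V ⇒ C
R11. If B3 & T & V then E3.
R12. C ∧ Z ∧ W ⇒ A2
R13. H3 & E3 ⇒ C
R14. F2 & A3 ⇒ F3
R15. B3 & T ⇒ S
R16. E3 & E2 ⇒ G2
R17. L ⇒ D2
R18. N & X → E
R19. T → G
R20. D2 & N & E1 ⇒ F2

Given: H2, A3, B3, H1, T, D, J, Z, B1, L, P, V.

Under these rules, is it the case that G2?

No

Forward chaining from the given facts derives: N, E3, S, D2, G, W, G3, H.
Rules concluding G2: R2 needs A1; R9 needs A2; R16 needs E2 — none of these are established.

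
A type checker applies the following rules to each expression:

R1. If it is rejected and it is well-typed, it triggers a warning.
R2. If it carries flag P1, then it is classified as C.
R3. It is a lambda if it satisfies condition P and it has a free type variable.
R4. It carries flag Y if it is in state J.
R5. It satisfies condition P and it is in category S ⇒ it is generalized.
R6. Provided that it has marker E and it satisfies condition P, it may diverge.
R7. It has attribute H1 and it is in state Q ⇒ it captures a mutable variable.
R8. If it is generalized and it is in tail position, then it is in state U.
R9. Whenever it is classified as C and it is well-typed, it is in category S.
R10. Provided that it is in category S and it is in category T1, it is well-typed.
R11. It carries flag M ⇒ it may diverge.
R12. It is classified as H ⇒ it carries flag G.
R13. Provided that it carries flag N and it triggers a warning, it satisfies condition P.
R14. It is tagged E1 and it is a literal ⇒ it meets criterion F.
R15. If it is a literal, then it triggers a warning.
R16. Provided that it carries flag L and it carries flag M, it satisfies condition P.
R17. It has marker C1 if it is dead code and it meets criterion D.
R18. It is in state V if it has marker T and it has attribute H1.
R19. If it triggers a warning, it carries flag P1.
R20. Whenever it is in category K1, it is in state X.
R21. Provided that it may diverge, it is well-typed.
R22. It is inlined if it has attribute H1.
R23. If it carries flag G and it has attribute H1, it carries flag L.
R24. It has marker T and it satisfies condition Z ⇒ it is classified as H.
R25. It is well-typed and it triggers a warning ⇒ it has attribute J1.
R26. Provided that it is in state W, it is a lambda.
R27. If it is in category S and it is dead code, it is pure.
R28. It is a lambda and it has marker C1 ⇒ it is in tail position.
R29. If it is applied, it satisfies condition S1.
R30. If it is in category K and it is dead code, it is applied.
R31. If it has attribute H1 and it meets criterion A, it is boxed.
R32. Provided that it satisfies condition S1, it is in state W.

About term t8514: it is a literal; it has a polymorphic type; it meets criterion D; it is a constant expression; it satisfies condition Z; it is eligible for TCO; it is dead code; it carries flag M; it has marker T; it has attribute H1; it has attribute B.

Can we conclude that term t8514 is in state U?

Forward chaining from the given facts derives: may diverge, triggers a warning, has marker C1, is in state V, carries flag P1, is well-typed, is inlined, is classified as H, has attribute J1, is classified as C, is in category S, carries flag G, carries flag L, is pure, satisfies condition P, is generalized.
The only rule concluding "it is in state U" is R8, which needs "it is in tail position"; that is never established.

No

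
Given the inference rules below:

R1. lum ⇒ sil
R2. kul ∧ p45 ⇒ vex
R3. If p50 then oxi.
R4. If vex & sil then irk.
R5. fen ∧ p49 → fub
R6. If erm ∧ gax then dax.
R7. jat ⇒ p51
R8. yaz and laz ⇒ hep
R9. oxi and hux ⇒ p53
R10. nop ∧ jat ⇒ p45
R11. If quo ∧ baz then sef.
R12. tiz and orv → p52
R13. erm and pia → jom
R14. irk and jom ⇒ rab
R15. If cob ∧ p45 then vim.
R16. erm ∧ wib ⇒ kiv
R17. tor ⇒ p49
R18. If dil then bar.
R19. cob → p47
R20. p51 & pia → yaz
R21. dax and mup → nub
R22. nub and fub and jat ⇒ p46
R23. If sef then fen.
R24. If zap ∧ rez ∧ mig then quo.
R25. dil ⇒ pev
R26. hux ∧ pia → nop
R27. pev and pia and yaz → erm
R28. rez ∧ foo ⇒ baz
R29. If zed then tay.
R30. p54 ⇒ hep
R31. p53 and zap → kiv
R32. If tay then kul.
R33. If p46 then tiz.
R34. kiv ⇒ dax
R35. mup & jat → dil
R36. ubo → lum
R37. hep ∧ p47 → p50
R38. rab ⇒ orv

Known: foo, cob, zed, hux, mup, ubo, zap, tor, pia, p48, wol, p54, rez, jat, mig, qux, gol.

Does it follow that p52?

Yes

p51  (by R7: jat)
p49  (by R17: tor)
p47  (by R19: cob)
yaz  (by R20: p51, pia)
quo  (by R24: zap, rez, mig)
nop  (by R26: hux, pia)
baz  (by R28: rez, foo)
tay  (by R29: zed)
hep  (by R30: p54)
kul  (by R32: tay)
dil  (by R35: mup, jat)
lum  (by R36: ubo)
p50  (by R37: hep, p47)
sil  (by R1: lum)
oxi  (by R3: p50)
p53  (by R9: oxi, hux)
p45  (by R10: nop, jat)
sef  (by R11: quo, baz)
fen  (by R23: sef)
pev  (by R25: dil)
erm  (by R27: pev, pia, yaz)
kiv  (by R31: p53, zap)
dax  (by R34: kiv)
vex  (by R2: kul, p45)
irk  (by R4: vex, sil)
fub  (by R5: fen, p49)
jom  (by R13: erm, pia)
rab  (by R14: irk, jom)
nub  (by R21: dax, mup)
p46  (by R22: nub, fub, jat)
tiz  (by R33: p46)
orv  (by R38: rab)
p52  (by R12: tiz, orv)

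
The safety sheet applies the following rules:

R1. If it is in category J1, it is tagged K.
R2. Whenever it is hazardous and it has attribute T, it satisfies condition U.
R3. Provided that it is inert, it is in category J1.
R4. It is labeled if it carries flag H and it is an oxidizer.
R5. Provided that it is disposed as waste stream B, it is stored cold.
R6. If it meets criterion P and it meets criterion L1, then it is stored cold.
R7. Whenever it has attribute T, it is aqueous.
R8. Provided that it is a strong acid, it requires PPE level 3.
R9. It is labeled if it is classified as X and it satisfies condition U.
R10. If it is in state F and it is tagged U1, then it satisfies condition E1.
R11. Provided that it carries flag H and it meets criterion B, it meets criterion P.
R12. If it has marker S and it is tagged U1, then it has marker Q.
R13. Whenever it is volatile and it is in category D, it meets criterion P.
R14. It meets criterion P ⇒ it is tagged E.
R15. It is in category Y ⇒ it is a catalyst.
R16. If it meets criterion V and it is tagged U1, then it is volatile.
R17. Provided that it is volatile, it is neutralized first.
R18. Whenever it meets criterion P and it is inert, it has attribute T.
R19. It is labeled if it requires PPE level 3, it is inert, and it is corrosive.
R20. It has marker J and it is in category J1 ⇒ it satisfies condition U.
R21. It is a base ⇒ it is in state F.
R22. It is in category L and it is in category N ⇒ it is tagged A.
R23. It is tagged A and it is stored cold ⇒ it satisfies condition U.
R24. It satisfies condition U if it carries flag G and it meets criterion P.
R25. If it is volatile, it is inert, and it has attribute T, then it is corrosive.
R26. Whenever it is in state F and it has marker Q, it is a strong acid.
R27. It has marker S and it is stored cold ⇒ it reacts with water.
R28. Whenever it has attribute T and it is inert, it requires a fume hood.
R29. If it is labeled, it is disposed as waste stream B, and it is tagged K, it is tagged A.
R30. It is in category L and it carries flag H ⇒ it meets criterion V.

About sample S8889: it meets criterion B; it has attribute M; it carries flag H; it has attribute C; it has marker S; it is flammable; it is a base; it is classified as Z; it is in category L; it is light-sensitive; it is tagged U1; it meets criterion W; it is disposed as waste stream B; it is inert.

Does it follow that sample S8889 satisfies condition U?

By R3 (it is inert): it is in category J1.
By R5 (it is disposed as waste stream B): it is stored cold.
By R11 (it carries flag H, it meets criterion B): it meets criterion P.
By R12 (it has marker S, it is tagged U1): it has marker Q.
By R18 (it meets criterion P, it is inert): it has attribute T.
By R21 (it is a base): it is in state F.
By R26 (it is in state F, it has marker Q): it is a strong acid.
By R30 (it is in category L, it carries flag H): it meets criterion V.
By R1 (it is in category J1): it is tagged K.
By R8 (it is a strong acid): it requires PPE level 3.
By R16 (it meets criterion V, it is tagged U1): it is volatile.
By R25 (it is volatile, it is inert, it has attribute T): it is corrosive.
By R19 (it requires PPE level 3, it is inert, it is corrosive): it is labeled.
By R29 (it is labeled, it is disposed as waste stream B, it is tagged K): it is tagged A.
By R23 (it is tagged A, it is stored cold): it satisfies condition U.

Yes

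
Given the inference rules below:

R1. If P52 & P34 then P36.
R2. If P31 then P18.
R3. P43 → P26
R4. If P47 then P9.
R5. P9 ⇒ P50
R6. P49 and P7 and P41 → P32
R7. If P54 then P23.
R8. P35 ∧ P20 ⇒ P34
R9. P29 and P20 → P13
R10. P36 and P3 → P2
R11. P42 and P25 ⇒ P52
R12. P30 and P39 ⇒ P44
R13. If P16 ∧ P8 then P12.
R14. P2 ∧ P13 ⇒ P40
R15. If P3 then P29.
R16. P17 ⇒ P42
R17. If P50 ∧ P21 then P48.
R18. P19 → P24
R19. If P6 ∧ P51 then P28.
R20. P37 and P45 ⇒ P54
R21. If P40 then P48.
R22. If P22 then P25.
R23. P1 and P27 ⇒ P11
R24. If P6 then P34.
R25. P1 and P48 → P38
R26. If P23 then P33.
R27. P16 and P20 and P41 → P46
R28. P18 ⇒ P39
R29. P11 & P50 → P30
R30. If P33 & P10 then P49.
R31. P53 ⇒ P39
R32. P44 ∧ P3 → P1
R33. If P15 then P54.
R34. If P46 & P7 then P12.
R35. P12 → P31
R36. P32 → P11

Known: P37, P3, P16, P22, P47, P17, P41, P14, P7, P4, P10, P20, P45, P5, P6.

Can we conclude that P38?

P9  (by R4: P47)
P50  (by R5: P9)
P29  (by R15: P3)
P42  (by R16: P17)
P54  (by R20: P37, P45)
P25  (by R22: P22)
P34  (by R24: P6)
P46  (by R27: P16, P20, P41)
P12  (by R34: P46, P7)
P31  (by R35: P12)
P18  (by R2: P31)
P23  (by R7: P54)
P13  (by R9: P29, P20)
P52  (by R11: P42, P25)
P33  (by R26: P23)
P39  (by R28: P18)
P49  (by R30: P33, P10)
P36  (by R1: P52, P34)
P32  (by R6: P49, P7, P41)
P2  (by R10: P36, P3)
P40  (by R14: P2, P13)
P48  (by R21: P40)
P11  (by R36: P32)
P30  (by R29: P11, P50)
P44  (by R12: P30, P39)
P1  (by R32: P44, P3)
P38  (by R25: P1, P48)

Yes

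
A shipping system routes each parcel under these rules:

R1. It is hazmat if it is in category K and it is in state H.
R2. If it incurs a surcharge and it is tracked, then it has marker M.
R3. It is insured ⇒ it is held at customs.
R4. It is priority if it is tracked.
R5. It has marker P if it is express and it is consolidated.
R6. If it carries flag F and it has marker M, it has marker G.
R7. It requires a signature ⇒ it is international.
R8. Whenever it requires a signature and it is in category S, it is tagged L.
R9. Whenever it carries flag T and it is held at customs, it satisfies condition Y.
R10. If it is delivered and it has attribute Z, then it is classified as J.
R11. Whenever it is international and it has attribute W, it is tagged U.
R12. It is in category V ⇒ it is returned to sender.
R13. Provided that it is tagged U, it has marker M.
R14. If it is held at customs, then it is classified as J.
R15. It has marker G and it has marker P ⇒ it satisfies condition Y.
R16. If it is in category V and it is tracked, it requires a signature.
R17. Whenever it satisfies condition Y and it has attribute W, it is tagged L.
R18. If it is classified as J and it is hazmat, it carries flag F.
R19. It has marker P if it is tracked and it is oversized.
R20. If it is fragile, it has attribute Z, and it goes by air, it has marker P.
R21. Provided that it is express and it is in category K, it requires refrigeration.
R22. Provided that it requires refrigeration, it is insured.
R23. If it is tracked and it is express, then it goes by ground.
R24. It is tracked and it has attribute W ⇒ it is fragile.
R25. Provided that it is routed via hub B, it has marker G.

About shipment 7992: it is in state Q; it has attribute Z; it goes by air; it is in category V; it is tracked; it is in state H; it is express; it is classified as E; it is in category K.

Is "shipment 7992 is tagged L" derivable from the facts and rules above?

No

Forward chaining from the given facts derives: is hazmat, is priority, is returned to sender, requires a signature, requires refrigeration, is insured, goes by ground, is held at customs, is international, is classified as J, carries flag F.
Rules concluding "it is tagged L": R8 needs "it is in category S"; R17 needs "it satisfies condition Y" — none of these are established.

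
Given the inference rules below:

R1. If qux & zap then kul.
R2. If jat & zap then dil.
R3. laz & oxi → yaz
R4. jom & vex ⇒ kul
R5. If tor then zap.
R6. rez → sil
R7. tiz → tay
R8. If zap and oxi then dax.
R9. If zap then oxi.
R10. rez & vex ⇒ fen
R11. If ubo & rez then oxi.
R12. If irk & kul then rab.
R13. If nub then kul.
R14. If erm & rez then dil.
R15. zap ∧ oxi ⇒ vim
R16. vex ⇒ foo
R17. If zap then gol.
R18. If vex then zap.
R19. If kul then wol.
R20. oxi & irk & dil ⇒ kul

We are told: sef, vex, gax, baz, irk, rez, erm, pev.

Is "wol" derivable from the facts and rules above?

Yes

dil  (by R14: erm, rez)
zap  (by R18: vex)
oxi  (by R9: zap)
kul  (by R20: oxi, irk, dil)
wol  (by R19: kul)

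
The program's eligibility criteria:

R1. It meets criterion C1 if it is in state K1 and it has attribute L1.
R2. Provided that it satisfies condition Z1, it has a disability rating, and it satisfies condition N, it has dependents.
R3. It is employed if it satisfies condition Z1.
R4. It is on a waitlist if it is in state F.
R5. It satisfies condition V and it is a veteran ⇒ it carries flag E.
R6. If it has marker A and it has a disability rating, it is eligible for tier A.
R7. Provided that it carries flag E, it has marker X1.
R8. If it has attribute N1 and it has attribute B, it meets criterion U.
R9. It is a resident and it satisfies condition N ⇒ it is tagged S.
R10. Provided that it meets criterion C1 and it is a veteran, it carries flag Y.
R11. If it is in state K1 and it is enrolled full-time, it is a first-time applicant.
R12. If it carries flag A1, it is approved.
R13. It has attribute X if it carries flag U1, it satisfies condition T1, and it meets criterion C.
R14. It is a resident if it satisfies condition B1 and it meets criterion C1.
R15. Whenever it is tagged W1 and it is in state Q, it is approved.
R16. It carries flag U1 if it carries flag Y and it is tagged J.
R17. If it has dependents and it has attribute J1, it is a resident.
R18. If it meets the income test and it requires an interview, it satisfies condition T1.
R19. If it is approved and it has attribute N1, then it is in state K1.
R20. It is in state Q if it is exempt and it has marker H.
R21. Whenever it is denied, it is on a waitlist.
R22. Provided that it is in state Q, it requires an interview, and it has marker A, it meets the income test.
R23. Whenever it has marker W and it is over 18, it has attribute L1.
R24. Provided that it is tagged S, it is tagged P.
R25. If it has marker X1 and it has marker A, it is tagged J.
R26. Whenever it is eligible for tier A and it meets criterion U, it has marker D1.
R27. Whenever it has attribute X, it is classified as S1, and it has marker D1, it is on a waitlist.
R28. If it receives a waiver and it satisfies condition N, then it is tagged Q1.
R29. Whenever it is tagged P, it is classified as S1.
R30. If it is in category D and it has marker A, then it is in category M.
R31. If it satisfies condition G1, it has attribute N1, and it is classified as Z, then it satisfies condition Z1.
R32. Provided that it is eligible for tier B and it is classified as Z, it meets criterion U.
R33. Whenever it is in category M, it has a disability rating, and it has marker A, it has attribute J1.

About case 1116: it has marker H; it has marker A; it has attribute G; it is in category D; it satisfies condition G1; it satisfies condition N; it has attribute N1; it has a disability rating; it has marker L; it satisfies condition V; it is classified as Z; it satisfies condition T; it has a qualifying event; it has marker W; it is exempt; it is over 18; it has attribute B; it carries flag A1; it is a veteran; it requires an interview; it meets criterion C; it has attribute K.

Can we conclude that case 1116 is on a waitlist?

Yes

By R5 (it satisfies condition V, it is a veteran): it carries flag E.
By R6 (it has marker A, it has a disability rating): it is eligible for tier A.
By R7 (it carries flag E): it has marker X1.
By R8 (it has attribute N1, it has attribute B): it meets criterion U.
By R12 (it carries flag A1): it is approved.
By R19 (it is approved, it has attribute N1): it is in state K1.
By R20 (it is exempt, it has marker H): it is in state Q.
By R22 (it is in state Q, it requires an interview, it has marker A): it meets the income test.
By R23 (it has marker W, it is over 18): it has attribute L1.
By R25 (it has marker X1, it has marker A): it is tagged J.
By R26 (it is eligible for tier A, it meets criterion U): it has marker D1.
By R30 (it is in category D, it has marker A): it is in category M.
By R31 (it satisfies condition G1, it has attribute N1, it is classified as Z): it satisfies condition Z1.
By R33 (it is in category M, it has a disability rating, it has marker A): it has attribute J1.
By R1 (it is in state K1, it has attribute L1): it meets criterion C1.
By R2 (it satisfies condition Z1, it has a disability rating, it satisfies condition N): it has dependents.
By R10 (it meets criterion C1, it is a veteran): it carries flag Y.
By R16 (it carries flag Y, it is tagged J): it carries flag U1.
By R17 (it has dependents, it has attribute J1): it is a resident.
By R18 (it meets the income test, it requires an interview): it satisfies condition T1.
By R9 (it is a resident, it satisfies condition N): it is tagged S.
By R13 (it carries flag U1, it satisfies condition T1, it meets criterion C): it has attribute X.
By R24 (it is tagged S): it is tagged P.
By R29 (it is tagged P): it is classified as S1.
By R27 (it has attribute X, it is classified as S1, it has marker D1): it is on a waitlist.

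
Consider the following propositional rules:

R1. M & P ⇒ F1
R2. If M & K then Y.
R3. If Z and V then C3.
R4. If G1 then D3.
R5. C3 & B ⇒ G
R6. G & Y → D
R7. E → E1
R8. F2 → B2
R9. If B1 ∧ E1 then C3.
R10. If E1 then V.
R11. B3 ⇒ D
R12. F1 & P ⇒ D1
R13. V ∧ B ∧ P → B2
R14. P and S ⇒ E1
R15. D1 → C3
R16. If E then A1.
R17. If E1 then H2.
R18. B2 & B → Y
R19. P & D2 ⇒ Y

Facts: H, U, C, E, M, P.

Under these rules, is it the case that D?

No

Forward chaining from the given facts derives: F1, E1, V, D1, C3, A1, H2.
Rules concluding D: R6 needs G; R11 needs B3 — none of these are established.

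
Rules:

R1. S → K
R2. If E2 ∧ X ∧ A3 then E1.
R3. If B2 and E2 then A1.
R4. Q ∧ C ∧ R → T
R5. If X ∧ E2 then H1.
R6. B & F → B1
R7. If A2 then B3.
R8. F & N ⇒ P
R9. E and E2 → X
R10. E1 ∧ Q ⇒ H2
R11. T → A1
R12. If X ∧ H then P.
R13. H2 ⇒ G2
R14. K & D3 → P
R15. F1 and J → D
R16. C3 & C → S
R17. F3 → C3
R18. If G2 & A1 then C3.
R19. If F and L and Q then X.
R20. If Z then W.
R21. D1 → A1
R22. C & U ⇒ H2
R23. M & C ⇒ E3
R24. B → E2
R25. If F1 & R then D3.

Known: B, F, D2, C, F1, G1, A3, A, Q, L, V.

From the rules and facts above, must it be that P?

Forward chaining from the given facts derives: B1, X, E2, E1, H1, H2, G2.
Rules concluding P: R8 needs N; R12 needs H; R14 needs K — none of these are established.

No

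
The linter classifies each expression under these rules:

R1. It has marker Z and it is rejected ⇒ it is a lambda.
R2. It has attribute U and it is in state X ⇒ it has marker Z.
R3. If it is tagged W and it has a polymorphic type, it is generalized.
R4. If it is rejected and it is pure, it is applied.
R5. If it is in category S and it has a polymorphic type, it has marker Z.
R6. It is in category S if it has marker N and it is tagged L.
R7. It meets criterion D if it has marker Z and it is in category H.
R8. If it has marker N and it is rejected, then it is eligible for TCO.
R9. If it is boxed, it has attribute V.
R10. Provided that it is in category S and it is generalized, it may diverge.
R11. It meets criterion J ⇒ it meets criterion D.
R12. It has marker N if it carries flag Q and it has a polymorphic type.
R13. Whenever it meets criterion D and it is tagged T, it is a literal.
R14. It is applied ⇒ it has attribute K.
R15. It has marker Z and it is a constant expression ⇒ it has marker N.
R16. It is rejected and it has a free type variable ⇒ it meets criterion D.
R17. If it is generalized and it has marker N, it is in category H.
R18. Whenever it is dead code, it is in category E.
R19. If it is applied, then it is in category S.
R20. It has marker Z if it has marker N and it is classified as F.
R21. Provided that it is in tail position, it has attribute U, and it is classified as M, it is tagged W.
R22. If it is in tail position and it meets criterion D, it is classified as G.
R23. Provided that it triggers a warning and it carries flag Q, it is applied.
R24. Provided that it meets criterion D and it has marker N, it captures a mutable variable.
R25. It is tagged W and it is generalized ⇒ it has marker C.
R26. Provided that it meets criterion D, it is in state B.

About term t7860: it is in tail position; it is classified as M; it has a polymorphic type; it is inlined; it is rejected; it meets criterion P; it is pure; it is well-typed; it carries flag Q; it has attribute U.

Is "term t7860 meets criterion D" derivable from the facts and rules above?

By R4 (it is rejected, it is pure): it is applied.
By R12 (it carries flag Q, it has a polymorphic type): it has marker N.
By R19 (it is applied): it is in category S.
By R21 (it is in tail position, it has attribute U, it is classified as M): it is tagged W.
By R3 (it is tagged W, it has a polymorphic type): it is generalized.
By R5 (it is in category S, it has a polymorphic type): it has marker Z.
By R17 (it is generalized, it has marker N): it is in category H.
By R7 (it has marker Z, it is in category H): it meets criterion D.

Yes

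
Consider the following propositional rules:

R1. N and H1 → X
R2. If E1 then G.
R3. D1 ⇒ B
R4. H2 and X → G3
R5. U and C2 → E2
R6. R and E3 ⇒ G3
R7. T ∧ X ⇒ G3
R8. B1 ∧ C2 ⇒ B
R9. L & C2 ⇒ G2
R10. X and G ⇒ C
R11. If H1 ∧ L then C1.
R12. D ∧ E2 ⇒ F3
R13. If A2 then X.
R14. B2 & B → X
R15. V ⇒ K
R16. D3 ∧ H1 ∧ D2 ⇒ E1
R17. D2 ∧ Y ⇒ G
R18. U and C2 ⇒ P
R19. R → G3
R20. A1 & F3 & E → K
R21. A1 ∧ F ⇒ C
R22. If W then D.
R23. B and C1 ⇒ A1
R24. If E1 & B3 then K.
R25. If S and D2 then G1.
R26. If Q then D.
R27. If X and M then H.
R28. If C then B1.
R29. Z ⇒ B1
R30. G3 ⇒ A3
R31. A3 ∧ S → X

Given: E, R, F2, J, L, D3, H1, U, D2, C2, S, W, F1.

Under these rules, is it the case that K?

E2  (by R5: U, C2)
C1  (by R11: H1, L)
E1  (by R16: D3, H1, D2)
G3  (by R19: R)
D  (by R22: W)
A3  (by R30: G3)
X  (by R31: A3, S)
G  (by R2: E1)
C  (by R10: X, G)
F3  (by R12: D, E2)
B1  (by R28: C)
B  (by R8: B1, C2)
A1  (by R23: B, C1)
K  (by R20: A1, F3, E)

Yes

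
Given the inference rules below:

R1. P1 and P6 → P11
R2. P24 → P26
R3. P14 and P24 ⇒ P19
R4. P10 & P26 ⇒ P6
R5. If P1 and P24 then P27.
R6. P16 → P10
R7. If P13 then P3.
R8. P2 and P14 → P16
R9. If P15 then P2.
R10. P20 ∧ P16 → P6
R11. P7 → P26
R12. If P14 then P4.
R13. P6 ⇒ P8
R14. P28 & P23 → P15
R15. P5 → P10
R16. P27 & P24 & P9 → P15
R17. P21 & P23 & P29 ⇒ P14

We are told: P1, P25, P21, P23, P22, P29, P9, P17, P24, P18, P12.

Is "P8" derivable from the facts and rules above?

P26  (by R2: P24)
P27  (by R5: P1, P24)
P15  (by R16: P27, P24, P9)
P14  (by R17: P21, P23, P29)
P2  (by R9: P15)
P16  (by R8: P2, P14)
P10  (by R6: P16)
P6  (by R4: P10, P26)
P8  (by R13: P6)

Yes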